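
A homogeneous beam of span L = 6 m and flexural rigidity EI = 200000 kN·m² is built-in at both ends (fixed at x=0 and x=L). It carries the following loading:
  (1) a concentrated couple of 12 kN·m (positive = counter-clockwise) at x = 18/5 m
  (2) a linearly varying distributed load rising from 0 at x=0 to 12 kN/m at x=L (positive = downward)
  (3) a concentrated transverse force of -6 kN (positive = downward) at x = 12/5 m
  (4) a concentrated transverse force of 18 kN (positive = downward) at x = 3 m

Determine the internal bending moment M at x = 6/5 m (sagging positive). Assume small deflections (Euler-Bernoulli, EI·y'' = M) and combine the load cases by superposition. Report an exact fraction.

Load 1 — applied couple M₀=12 kN·m at a=18/5 m (b=L-a=12/5):
  M_1 = R_Ax - M_A  [x≤a] with R_A=72/25, M_A=96/25 = (72/25)·(6/5) - (96/25) = -48/125 kN·m
Load 2 — triangular load w₀=12 kN/m (0→w₀ over full span):
  M_2 = 3w₀Lx/20 - w₀L²/30 - w₀x³/(6L) = 3·12·6·(6/5)/20 - 12·6²/30 - 12·(6/5)³/(6·6) = -252/125 kN·m
Load 3 — point force P=-6 kN at a=12/5 m (b=L-a=18/5):
  M_3 = Pb²(3a+b)x/L³ - Pab²/L²  [x≤a] = (-6)·(18/5)²·(3·(12/5)+(18/5))·(6/5)/6³ - (-6)·(12/5)·(18/5)²/6² = 324/625 kN·m
Load 4 — point force P=18 kN at a=3 m (b=L-a=3):
  M_4 = Pb²(3a+b)x/L³ - Pab²/L²  [x≤a] = 18·3²·(3·3+3)·(6/5)/6³ - 18·3·3²/6² = -27/10 kN·m
Superposition: M = Σ M_i = -5727/1250 kN·m ≈ -4.581600 kN·m

M(6/5) = -5727/1250 kN·m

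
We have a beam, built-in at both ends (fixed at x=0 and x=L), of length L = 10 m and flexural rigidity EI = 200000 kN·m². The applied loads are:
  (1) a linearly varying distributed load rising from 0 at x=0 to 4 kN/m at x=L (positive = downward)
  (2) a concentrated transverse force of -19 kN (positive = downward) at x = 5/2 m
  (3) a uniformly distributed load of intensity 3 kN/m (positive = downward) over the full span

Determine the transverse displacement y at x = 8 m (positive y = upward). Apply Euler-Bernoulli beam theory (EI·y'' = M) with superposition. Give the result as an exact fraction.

y(8) = -50447/240000000 m

Load 1 — triangular load w₀=4 kN/m (0→w₀ over full span):
  y_1 = -w₀x²(L-x)²(x+2L)/(120LEI) = -4·8²·(10-8)²·(8+2·10)/(120·10·200000) = -28/234375 m
Load 2 — point force P=-19 kN at a=5/2 m (b=L-a=15/2):
  y_2 = -Pa²(L-x)²(3bL-(3b+a)(L-x))/(6L³EI)  [x>a] = -(-19)·(5/2)²·(10-8)²·(3·(15/2)·10-(3·(15/2)+(5/2))·(10-8))/(6·10³·200000) = 133/1920000 m
Load 3 — uniform load w=3 kN/m over full span:
  y_3 = -wx²(L-x)²/(24EI) = -3·8²·(10-8)²/(24·200000) = -1/6250 m
Superposition: y = Σ y_i = -50447/240000000 m ≈ -0.000210 m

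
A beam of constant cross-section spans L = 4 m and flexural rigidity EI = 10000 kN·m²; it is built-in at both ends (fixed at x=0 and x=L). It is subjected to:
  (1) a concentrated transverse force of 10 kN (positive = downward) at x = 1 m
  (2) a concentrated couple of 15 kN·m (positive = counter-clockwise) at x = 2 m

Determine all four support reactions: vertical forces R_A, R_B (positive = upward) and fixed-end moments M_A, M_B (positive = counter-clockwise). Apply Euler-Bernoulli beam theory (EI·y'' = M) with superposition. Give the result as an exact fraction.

Load 1 — point force P=10 kN at a=1 m (b=L-a=3):
  R_A = Pb²(3a+b)/L³ = 10·3²·(3·1+3)/4³ = 135/16 kN
  M_A = Pab²/L² = 10·1·3²/4² = 45/8 kN·m
  R_B = Pa²(a+3b)/L³ = 10·1²·(1+3·3)/4³ = 25/16 kN
  M_B = -Pa²b/L² = -10·1²·3/4² = -15/8 kN·m
Load 2 — applied couple M₀=15 kN·m at a=2 m (b=L-a=2):
  R_A = 6M₀ab/L³ = 6·15·2·2/4³ = 45/8 kN
  M_A = M₀b(2a-b)/L² = 15·2·(2·2-2)/4² = 15/4 kN·m
  R_B = -6M₀ab/L³ = -6·15·2·2/4³ = -45/8 kN
  M_B = M₀a(2b-a)/L² = 15·2·(2·2-2)/4² = 15/4 kN·m
Superposition: R_A = 225/16 kN, M_A = 75/8 kN·m, R_B = -65/16 kN, M_B = 15/8 kN·m

R_A = 225/16 kN, M_A = 75/8 kN·m, R_B = -65/16 kN, M_B = 15/8 kN·m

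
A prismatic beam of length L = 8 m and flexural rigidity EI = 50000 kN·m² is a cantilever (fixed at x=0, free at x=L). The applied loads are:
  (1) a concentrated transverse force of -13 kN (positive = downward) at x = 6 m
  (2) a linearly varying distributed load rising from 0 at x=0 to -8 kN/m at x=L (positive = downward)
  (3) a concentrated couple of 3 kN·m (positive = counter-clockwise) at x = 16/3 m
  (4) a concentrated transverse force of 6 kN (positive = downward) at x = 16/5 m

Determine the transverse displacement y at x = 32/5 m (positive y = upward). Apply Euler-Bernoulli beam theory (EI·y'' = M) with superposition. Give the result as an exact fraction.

y(32/5) = 36470201/585937500 m

Load 1 — point force P=-13 kN at a=6 m (b=L-a=2):
  y_1 = -Pa²(3x-a)/(6EI)  [x>a] = -(-13)·6²·(3·(32/5)-6)/(6·50000) = 1287/62500 m
Load 2 — triangular load w₀=-8 kN/m (0→w₀ over full span):
  y_2 = (w₀Lx³/12-w₀L²x²/6-w₀x⁵/(120L))/EI = ((-8)·8·(32/5)³/12-(-8)·8²·(32/5)²/6-(-8)·(32/5)⁵/(120·8))/50000 = 6406144/146484375 m
Load 3 — applied couple M₀=3 kN·m at a=16/3 m (b=L-a=8/3):
  y_3 = M₀a(2x-a)/(2EI)  [x>a] = 3·(16/3)·(2·(32/5)-(16/3))/(2·50000) = 56/46875 m
Load 4 — point force P=6 kN at a=16/5 m (b=L-a=24/5):
  y_4 = -Pa²(3x-a)/(6EI)  [x>a] = -6·(16/5)²·(3·(32/5)-(16/5))/(6·50000) = -256/78125 m
Superposition: y = Σ y_i = 36470201/585937500 m ≈ 0.062242 m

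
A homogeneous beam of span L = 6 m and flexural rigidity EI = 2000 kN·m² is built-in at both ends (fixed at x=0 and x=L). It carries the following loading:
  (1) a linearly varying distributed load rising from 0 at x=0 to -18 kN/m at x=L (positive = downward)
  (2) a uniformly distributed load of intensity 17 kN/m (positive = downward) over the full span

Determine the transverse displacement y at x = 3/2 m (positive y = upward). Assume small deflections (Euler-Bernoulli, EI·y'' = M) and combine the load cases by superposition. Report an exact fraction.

Load 1 — triangular load w₀=-18 kN/m (0→w₀ over full span):
  y_1 = -w₀x²(L-x)²(x+2L)/(120LEI) = -(-18)·(3/2)²·(6-(3/2))²·((3/2)+2·6)/(120·6·2000) = 19683/2560000 m
Load 2 — uniform load w=17 kN/m over full span:
  y_2 = -wx²(L-x)²/(24EI) = -17·(3/2)²·(6-(3/2))²/(24·2000) = -4131/256000 m
Superposition: y = Σ y_i = -21627/2560000 m ≈ -0.008448 m

y(3/2) = -21627/2560000 m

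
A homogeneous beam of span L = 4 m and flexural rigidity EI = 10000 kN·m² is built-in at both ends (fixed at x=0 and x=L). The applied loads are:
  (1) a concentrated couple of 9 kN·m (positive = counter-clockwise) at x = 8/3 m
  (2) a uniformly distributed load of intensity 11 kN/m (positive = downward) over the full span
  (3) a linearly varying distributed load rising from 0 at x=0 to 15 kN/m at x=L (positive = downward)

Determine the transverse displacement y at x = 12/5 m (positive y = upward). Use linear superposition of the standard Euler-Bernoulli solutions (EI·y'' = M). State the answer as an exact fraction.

Load 1 — applied couple M₀=9 kN·m at a=8/3 m (b=L-a=4/3):
  y_1 = (R_Ax³/6 - M_Ax²/2)/EI  [x≤a] with R_A=3, M_A=3 = (3·(12/5)³/6 - 3·(12/5)²/2)/10000 = -27/156250 m
Load 2 — uniform load w=11 kN/m over full span:
  y_2 = -wx²(L-x)²/(24EI) = -11·(12/5)²·(4-(12/5))²/(24·10000) = -264/390625 m
Load 3 — triangular load w₀=15 kN/m (0→w₀ over full span):
  y_3 = -w₀x²(L-x)²(x+2L)/(120LEI) = -15·(12/5)²·(4-(12/5))²·((12/5)+2·4)/(120·4·10000) = -936/1953125 m
Superposition: y = Σ y_i = -5187/3906250 m ≈ -0.001328 m

y(12/5) = -5187/3906250 m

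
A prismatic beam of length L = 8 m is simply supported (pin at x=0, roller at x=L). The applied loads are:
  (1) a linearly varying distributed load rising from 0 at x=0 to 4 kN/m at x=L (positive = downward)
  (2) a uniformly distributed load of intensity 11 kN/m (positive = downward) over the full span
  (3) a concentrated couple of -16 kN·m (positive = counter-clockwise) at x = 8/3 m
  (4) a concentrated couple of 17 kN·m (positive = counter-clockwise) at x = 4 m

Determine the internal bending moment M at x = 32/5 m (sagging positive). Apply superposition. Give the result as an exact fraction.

Load 1 — triangular load w₀=4 kN/m (0→w₀ over full span):
  M_1 = w₀Lx/6 - w₀x³/(6L) = 4·8·(32/5)/6 - 4·(32/5)³/(6·8) = 1536/125 kN·m
Load 2 — uniform load w=11 kN/m over full span:
  M_2 = wx(L-x)/2 = 11·(32/5)·(8-(32/5))/2 = 1408/25 kN·m
Load 3 — applied couple M₀=-16 kN·m at a=8/3 m (b=L-a=16/3):
  M_3 = M₀x/L - M₀  [x>a] = (-16)·(32/5)/8 - (-16) = 16/5 kN·m
Load 4 — applied couple M₀=17 kN·m at a=4 m (b=L-a=4):
  M_4 = M₀x/L - M₀  [x>a] = 17·(32/5)/8 - 17 = -17/5 kN·m
Superposition: M = Σ M_i = 8551/125 kN·m ≈ 68.408000 kN·m

M(32/5) = 8551/125 kN·m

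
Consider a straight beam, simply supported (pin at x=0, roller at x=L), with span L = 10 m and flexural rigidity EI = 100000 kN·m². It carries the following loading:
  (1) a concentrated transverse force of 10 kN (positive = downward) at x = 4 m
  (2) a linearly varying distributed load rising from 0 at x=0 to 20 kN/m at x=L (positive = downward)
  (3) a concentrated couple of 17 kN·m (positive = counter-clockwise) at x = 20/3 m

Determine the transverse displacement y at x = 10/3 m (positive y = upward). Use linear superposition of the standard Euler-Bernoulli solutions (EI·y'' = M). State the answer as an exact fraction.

Load 1 — point force P=10 kN at a=4 m (b=L-a=6):
  y_1 = -Pbx(L²-b²-x²)/(6LEI)  [x≤a] = -10·6·(10/3)·(10²-6²-(10/3)²)/(6·10·100000) = -119/67500 m
Load 2 — triangular load w₀=20 kN/m (0→w₀ over full span):
  y_2 = -w₀x(7L⁴-10L²x²+3x⁴)/(360LEI) = -20·(10/3)·(7·10⁴-10·10²·(10/3)²+3·(10/3)⁴)/(360·10·100000) = -8/729 m
Load 3 — applied couple M₀=17 kN·m at a=20/3 m (b=L-a=10/3):
  y_3 = (M₀x³/(6L)+C₁x)/EI  [x≤a] with C₁=M₀(3b²-L²)/(6L)=-170/9 = (17·(10/3)³/(6·10)+(-170/9)·(10/3))/100000 = -17/32400 m
Superposition: y = Σ y_i = -96677/7290000 m ≈ -0.013262 m

y(10/3) = -96677/7290000 m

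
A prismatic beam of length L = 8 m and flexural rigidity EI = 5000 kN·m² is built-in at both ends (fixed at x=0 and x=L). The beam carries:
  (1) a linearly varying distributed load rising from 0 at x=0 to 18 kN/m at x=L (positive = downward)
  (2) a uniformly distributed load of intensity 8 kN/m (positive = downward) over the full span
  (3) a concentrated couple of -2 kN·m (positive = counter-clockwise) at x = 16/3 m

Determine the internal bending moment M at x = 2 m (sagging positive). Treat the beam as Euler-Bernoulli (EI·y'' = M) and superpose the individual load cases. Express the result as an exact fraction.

Load 1 — triangular load w₀=18 kN/m (0→w₀ over full span):
  M_1 = 3w₀Lx/20 - w₀L²/30 - w₀x³/(6L) = 3·18·8·2/20 - 18·8²/30 - 18·2³/(6·8) = 9/5 kN·m
Load 2 — uniform load w=8 kN/m over full span:
  M_2 = wLx/2 - wL²/12 - wx²/2 = 8·8·2/2 - 8·8²/12 - 8·2²/2 = 16/3 kN·m
Load 3 — applied couple M₀=-2 kN·m at a=16/3 m (b=L-a=8/3):
  M_3 = R_Ax - M_A  [x≤a] with R_A=-1/3, M_A=-2/3 = (-1/3)·2 - (-2/3) = 0 kN·m
Superposition: M = Σ M_i = 107/15 kN·m ≈ 7.133333 kN·m

M(2) = 107/15 kN·m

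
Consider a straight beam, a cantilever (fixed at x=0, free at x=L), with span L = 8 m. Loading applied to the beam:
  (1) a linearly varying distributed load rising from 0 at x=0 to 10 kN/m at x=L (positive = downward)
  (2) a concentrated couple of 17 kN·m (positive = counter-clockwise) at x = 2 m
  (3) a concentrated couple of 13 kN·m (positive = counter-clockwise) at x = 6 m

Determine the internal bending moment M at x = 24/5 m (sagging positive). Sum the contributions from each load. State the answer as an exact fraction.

M(24/5) = -2353/75 kN·m

Load 1 — triangular load w₀=10 kN/m (0→w₀ over full span):
  M_1 = w₀Lx/2 - w₀L²/3 - w₀x³/(6L) = 10·8·(24/5)/2 - 10·8²/3 - 10·(24/5)³/(6·8) = -3328/75 kN·m
Load 2 — applied couple M₀=17 kN·m at a=2 m (b=L-a=6):
  M_2 = 0  [x>a] = 0 kN·m
Load 3 — applied couple M₀=13 kN·m at a=6 m (b=L-a=2):
  M_3 = M₀  [x≤a] = 13 = 13 kN·m
Superposition: M = Σ M_i = -2353/75 kN·m ≈ -31.373333 kN·m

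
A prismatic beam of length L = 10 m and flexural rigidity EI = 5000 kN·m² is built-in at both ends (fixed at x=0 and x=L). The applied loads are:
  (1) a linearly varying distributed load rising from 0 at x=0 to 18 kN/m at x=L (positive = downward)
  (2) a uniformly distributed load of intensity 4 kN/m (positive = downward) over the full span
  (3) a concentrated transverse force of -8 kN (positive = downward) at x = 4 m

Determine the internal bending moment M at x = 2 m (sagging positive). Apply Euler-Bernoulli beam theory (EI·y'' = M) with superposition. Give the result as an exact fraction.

Load 1 — triangular load w₀=18 kN/m (0→w₀ over full span):
  M_1 = 3w₀Lx/20 - w₀L²/30 - w₀x³/(6L) = 3·18·10·2/20 - 18·10²/30 - 18·2³/(6·10) = -42/5 kN·m
Load 2 — uniform load w=4 kN/m over full span:
  M_2 = wLx/2 - wL²/12 - wx²/2 = 4·10·2/2 - 4·10²/12 - 4·2²/2 = -4/3 kN·m
Load 3 — point force P=-8 kN at a=4 m (b=L-a=6):
  M_3 = Pb²(3a+b)x/L³ - Pab²/L²  [x≤a] = (-8)·6²·(3·4+6)·2/10³ - (-8)·4·6²/10² = 144/125 kN·m
Superposition: M = Σ M_i = -3218/375 kN·m ≈ -8.581333 kN·m

M(2) = -3218/375 kN·m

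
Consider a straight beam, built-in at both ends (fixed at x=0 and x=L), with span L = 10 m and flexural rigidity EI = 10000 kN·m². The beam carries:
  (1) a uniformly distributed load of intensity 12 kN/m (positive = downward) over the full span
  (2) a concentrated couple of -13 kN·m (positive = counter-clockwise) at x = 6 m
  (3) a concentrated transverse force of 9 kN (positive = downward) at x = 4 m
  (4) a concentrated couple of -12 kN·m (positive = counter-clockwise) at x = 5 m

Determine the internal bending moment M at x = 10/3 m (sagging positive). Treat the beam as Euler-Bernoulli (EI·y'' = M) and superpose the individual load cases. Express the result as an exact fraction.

Load 1 — uniform load w=12 kN/m over full span:
  M_1 = wLx/2 - wL²/12 - wx²/2 = 12·10·(10/3)/2 - 12·10²/12 - 12·(10/3)²/2 = 100/3 kN·m
Load 2 — applied couple M₀=-13 kN·m at a=6 m (b=L-a=4):
  M_2 = R_Ax - M_A  [x≤a] with R_A=-234/125, M_A=-104/25 = (-234/125)·(10/3) - (-104/25) = -52/25 kN·m
Load 3 — point force P=9 kN at a=4 m (b=L-a=6):
  M_3 = Pb²(3a+b)x/L³ - Pab²/L²  [x≤a] = 9·6²·(3·4+6)·(10/3)/10³ - 9·4·6²/10² = 162/25 kN·m
Load 4 — applied couple M₀=-12 kN·m at a=5 m (b=L-a=5):
  M_4 = R_Ax - M_A  [x≤a] with R_A=-9/5, M_A=-3 = (-9/5)·(10/3) - (-3) = -3 kN·m
Superposition: M = Σ M_i = 521/15 kN·m ≈ 34.733333 kN·m

M(10/3) = 521/15 kN·m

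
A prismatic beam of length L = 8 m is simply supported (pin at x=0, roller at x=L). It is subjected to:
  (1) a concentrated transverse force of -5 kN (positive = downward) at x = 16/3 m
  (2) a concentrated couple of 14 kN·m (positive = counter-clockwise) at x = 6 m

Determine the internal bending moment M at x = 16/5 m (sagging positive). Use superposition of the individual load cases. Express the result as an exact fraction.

M(16/5) = 4/15 kN·m

Load 1 — point force P=-5 kN at a=16/3 m (b=L-a=8/3):
  M_1 = Pbx/L  [x≤a] = (-5)·(8/3)·(16/5)/8 = -16/3 kN·m
Load 2 — applied couple M₀=14 kN·m at a=6 m (b=L-a=2):
  M_2 = M₀x/L  [x≤a] = 14·(16/5)/8 = 28/5 kN·m
Superposition: M = Σ M_i = 4/15 kN·m ≈ 0.266667 kN·m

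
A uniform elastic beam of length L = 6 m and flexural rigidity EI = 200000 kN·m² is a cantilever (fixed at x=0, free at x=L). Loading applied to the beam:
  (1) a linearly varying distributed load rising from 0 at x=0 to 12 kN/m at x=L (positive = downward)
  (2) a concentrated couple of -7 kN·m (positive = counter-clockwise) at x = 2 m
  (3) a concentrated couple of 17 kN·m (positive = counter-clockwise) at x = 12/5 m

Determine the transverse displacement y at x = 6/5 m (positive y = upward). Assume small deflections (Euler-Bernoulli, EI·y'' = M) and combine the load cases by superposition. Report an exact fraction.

Load 1 — triangular load w₀=12 kN/m (0→w₀ over full span):
  y_1 = (w₀Lx³/12-w₀L²x²/6-w₀x⁵/(120L))/EI = (12·6·(6/5)³/12-12·6²·(6/5)²/6-12·(6/5)⁵/(120·6))/200000 = -182331/390625000 m
Load 2 — applied couple M₀=-7 kN·m at a=2 m (b=L-a=4):
  y_2 = M₀x²/(2EI)  [x≤a] = (-7)·(6/5)²/(2·200000) = -63/2500000 m
Load 3 — applied couple M₀=17 kN·m at a=12/5 m (b=L-a=18/5):
  y_3 = M₀x²/(2EI)  [x≤a] = 17·(6/5)²/(2·200000) = 153/2500000 m
Superposition: y = Σ y_i = -336537/781250000 m ≈ -0.000431 m

y(6/5) = -336537/781250000 m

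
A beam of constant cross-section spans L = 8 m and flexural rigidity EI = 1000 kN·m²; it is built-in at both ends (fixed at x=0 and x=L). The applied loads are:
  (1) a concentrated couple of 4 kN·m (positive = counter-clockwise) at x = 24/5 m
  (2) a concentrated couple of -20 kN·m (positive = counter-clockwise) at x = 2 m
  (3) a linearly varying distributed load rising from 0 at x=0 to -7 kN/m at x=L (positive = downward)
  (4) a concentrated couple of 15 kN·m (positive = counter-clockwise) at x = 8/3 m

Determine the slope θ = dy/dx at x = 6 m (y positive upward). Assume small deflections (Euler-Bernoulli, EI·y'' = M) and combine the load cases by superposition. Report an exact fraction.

Load 1 — applied couple M₀=4 kN·m at a=24/5 m (b=L-a=16/5):
  θ_1 = (R_Ax²/2 - M_Ax - M₀(x-a))/EI  [x>a] with R_A=18/25, M_A=32/25 = ((18/25)·6²/2 - (32/25)·6 - 4·(6-(24/5)))/1000 = 3/6250 rad
Load 2 — applied couple M₀=-20 kN·m at a=2 m (b=L-a=6):
  θ_2 = (R_Ax²/2 - M_Ax - M₀(x-a))/EI  [x>a] with R_A=-45/16, M_A=15/4 = ((-45/16)·6²/2 - (15/4)·6 - (-20)·(6-2))/1000 = 11/1600 rad
Load 3 — triangular load w₀=-7 kN/m (0→w₀ over full span):
  θ_3 = -w₀(2x(L-x)(L-2x)(x+2L)+x²(L-x)²)/(120LEI) = -(-7)·(2·6·(8-6)·(8-2·6)·(6+2·8)+6²·(8-6)²)/(120·8·1000) = -287/20000 rad
Load 4 — applied couple M₀=15 kN·m at a=8/3 m (b=L-a=16/3):
  θ_4 = (R_Ax²/2 - M_Ax - M₀(x-a))/EI  [x>a] with R_A=5/2, M_A=0 = ((5/2)·6²/2 - 0·6 - 15·(6-(8/3)))/1000 = -1/200 rad
Superposition: θ = Σ θ_i = -2399/200000 rad ≈ -0.011995 rad

θ(6) = -2399/200000 rad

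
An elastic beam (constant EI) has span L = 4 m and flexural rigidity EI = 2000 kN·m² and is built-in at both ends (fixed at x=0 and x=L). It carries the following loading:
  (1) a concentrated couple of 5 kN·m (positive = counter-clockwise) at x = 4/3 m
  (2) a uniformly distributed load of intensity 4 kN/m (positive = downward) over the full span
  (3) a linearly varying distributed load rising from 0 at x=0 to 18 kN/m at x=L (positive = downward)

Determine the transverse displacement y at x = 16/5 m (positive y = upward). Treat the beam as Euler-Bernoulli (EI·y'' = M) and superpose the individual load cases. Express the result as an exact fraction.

Load 1 — applied couple M₀=5 kN·m at a=4/3 m (b=L-a=8/3):
  y_1 = (R_Ax³/6 - M_Ax²/2 - M₀(x-a)²/2)/EI  [x>a] with R_A=5/3, M_A=0 = ((5/3)·(16/5)³/6 - 0·(16/5)²/2 - 5·((16/5)-(4/3))²/2)/2000 = 11/56250 m
Load 2 — uniform load w=4 kN/m over full span:
  y_2 = -wx²(L-x)²/(24EI) = -4·(16/5)²·(4-(16/5))²/(24·2000) = -128/234375 m
Load 3 — triangular load w₀=18 kN/m (0→w₀ over full span):
  y_3 = -w₀x²(L-x)²(x+2L)/(120LEI) = -18·(16/5)²·(4-(16/5))²·((16/5)+2·4)/(120·4·2000) = -2688/1953125 m
Superposition: y = Σ y_i = -60709/35156250 m ≈ -0.001727 m

y(16/5) = -60709/35156250 m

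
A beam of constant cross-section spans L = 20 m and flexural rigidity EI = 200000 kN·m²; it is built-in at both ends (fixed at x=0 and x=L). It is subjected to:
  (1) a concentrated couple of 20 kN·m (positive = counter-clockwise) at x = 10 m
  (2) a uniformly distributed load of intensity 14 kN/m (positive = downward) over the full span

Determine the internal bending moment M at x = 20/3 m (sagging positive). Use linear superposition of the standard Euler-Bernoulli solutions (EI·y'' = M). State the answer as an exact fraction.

M(20/3) = 1445/9 kN·m

Load 1 — applied couple M₀=20 kN·m at a=10 m (b=L-a=10):
  M_1 = R_Ax - M_A  [x≤a] with R_A=3/2, M_A=5 = (3/2)·(20/3) - 5 = 5 kN·m
Load 2 — uniform load w=14 kN/m over full span:
  M_2 = wLx/2 - wL²/12 - wx²/2 = 14·20·(20/3)/2 - 14·20²/12 - 14·(20/3)²/2 = 1400/9 kN·m
Superposition: M = Σ M_i = 1445/9 kN·m ≈ 160.555556 kN·m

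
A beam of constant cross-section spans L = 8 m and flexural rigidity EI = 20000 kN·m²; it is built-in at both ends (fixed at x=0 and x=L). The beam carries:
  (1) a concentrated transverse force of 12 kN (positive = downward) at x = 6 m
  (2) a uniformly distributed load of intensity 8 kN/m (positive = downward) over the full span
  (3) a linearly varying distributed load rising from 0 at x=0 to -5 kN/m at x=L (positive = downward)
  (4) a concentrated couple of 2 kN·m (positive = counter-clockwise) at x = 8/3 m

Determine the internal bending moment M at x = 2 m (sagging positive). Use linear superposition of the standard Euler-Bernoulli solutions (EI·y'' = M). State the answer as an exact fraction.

Load 1 — point force P=12 kN at a=6 m (b=L-a=2):
  M_1 = Pb²(3a+b)x/L³ - Pab²/L²  [x≤a] = 12·2²·(3·6+2)·2/8³ - 12·6·2²/8² = -3/4 kN·m
Load 2 — uniform load w=8 kN/m over full span:
  M_2 = wLx/2 - wL²/12 - wx²/2 = 8·8·2/2 - 8·8²/12 - 8·2²/2 = 16/3 kN·m
Load 3 — triangular load w₀=-5 kN/m (0→w₀ over full span):
  M_3 = 3w₀Lx/20 - w₀L²/30 - w₀x³/(6L) = 3·(-5)·8·2/20 - (-5)·8²/30 - (-5)·2³/(6·8) = -1/2 kN·m
Load 4 — applied couple M₀=2 kN·m at a=8/3 m (b=L-a=16/3):
  M_4 = R_Ax - M_A  [x≤a] with R_A=1/3, M_A=0 = (1/3)·2 - 0 = 2/3 kN·m
Superposition: M = Σ M_i = 19/4 kN·m ≈ 4.750000 kN·m

M(2) = 19/4 kN·m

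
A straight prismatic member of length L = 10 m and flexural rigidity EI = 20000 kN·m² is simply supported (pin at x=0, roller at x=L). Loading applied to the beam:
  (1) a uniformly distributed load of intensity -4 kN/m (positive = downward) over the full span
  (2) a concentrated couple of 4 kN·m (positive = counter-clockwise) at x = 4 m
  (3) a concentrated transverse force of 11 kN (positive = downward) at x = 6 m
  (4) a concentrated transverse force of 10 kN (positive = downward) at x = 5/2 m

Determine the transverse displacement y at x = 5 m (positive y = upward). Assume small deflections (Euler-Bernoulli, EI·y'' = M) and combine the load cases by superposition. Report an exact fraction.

Load 1 — uniform load w=-4 kN/m over full span:
  y_1 = -wx(L³-2Lx²+x³)/(24EI) = -(-4)·5·(10³-2·10·5²+5³)/(24·20000) = 5/192 m
Load 2 — applied couple M₀=4 kN·m at a=4 m (b=L-a=6):
  y_2 = (M₀x³/(6L)-M₀(x-a)²/2+C₁x)/EI  [x>a] with C₁=M₀(3b²-L²)/(6L)=8/15 = (4·5³/(6·10)-4·(5-4)²/2+(8/15)·5)/20000 = 9/20000 m
Load 3 — point force P=11 kN at a=6 m (b=L-a=4):
  y_3 = -Pbx(L²-b²-x²)/(6LEI)  [x≤a] = -11·4·5·(10²-4²-5²)/(6·10·20000) = -649/60000 m
Load 4 — point force P=10 kN at a=5/2 m (b=L-a=15/2):
  y_4 = -Pa(L-x)(2Lx-a²-x²)/(6LEI)  [x>a] = -10·(5/2)·(10-5)·(2·10·5-(5/2)²-5²)/(6·10·20000) = -11/1536 m
Superposition: y = Σ y_i = 8173/960000 m ≈ 0.008514 m

y(5) = 8173/960000 m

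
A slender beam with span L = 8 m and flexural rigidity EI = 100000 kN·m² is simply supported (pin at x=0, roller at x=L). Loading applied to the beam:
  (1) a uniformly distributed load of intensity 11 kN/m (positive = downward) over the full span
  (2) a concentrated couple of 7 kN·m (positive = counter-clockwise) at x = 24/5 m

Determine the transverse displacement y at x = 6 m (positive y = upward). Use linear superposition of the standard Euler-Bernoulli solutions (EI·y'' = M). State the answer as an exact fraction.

Load 1 — uniform load w=11 kN/m over full span:
  y_1 = -wx(L³-2Lx²+x³)/(24EI) = -11·6·(8³-2·8·6²+6³)/(24·100000) = -209/50000 m
Load 2 — applied couple M₀=7 kN·m at a=24/5 m (b=L-a=16/5):
  y_2 = (M₀x³/(6L)-M₀(x-a)²/2+C₁x)/EI  [x>a] with C₁=M₀(3b²-L²)/(6L)=-364/75 = (7·6³/(6·8)-7·(6-(24/5))²/2+(-364/75)·6)/100000 = -133/5000000 m
Superposition: y = Σ y_i = -21033/5000000 m ≈ -0.004207 m

y(6) = -21033/5000000 m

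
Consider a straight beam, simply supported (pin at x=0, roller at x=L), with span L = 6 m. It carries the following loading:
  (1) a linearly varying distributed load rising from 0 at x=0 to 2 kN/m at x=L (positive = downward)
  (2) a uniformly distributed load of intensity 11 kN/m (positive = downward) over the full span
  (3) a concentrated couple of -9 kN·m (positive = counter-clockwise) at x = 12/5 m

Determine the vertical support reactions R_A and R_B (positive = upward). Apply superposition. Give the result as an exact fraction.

R_A = 67/2 kN, R_B = 77/2 kN

Load 1 — triangular load w₀=2 kN/m (0→w₀ over full span):
  R_A = w₀L/6 = 2·6/6 = 2 kN
  R_B = w₀L/3 = 2·6/3 = 4 kN
Load 2 — uniform load w=11 kN/m over full span:
  R_A = wL/2 = 11·6/2 = 33 kN
  R_B = wL/2 = 11·6/2 = 33 kN
Load 3 — applied couple M₀=-9 kN·m at a=12/5 m (b=L-a=18/5):
  R_A = M₀/L = (-9)/6 = -3/2 kN
  R_B = -M₀/L = -(-9)/6 = 3/2 kN
Superposition: R_A = 67/2 kN, R_B = 77/2 kN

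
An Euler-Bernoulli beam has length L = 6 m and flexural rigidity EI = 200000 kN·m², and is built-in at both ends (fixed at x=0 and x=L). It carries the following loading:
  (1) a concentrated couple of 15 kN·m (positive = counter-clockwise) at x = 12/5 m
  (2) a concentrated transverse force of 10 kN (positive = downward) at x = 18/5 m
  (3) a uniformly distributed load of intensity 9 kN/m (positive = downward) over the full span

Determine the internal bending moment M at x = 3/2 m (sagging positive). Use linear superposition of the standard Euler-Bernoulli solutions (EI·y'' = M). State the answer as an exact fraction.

M(3/2) = 1299/200 kN·m

Load 1 — applied couple M₀=15 kN·m at a=12/5 m (b=L-a=18/5):
  M_1 = R_Ax - M_A  [x≤a] with R_A=18/5, M_A=9/5 = (18/5)·(3/2) - (9/5) = 18/5 kN·m
Load 2 — point force P=10 kN at a=18/5 m (b=L-a=12/5):
  M_2 = Pb²(3a+b)x/L³ - Pab²/L²  [x≤a] = 10·(12/5)²·(3·(18/5)+(12/5))·(3/2)/6³ - 10·(18/5)·(12/5)²/6² = -12/25 kN·m
Load 3 — uniform load w=9 kN/m over full span:
  M_3 = wLx/2 - wL²/12 - wx²/2 = 9·6·(3/2)/2 - 9·6²/12 - 9·(3/2)²/2 = 27/8 kN·m
Superposition: M = Σ M_i = 1299/200 kN·m ≈ 6.495000 kN·m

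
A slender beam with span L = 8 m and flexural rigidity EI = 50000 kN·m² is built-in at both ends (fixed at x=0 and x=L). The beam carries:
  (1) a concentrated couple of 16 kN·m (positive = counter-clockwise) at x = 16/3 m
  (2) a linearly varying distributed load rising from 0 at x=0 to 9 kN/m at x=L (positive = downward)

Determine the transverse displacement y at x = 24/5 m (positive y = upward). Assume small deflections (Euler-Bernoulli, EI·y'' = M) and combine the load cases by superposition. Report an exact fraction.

y(24/5) = -56928/48828125 m

Load 1 — applied couple M₀=16 kN·m at a=16/3 m (b=L-a=8/3):
  y_1 = (R_Ax³/6 - M_Ax²/2)/EI  [x≤a] with R_A=8/3, M_A=16/3 = ((8/3)·(24/5)³/6 - (16/3)·(24/5)²/2)/50000 = -96/390625 m
Load 2 — triangular load w₀=9 kN/m (0→w₀ over full span):
  y_2 = -w₀x²(L-x)²(x+2L)/(120LEI) = -9·(24/5)²·(8-(24/5))²·((24/5)+2·8)/(120·8·50000) = -44928/48828125 m
Superposition: y = Σ y_i = -56928/48828125 m ≈ -0.001166 m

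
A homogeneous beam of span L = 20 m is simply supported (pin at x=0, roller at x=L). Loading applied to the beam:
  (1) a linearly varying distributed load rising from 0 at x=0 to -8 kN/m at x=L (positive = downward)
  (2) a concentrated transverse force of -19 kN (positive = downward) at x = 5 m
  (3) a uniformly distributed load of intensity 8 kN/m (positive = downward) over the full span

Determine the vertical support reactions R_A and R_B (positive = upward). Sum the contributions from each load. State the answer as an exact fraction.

R_A = 469/12 kN, R_B = 263/12 kN

Load 1 — triangular load w₀=-8 kN/m (0→w₀ over full span):
  R_A = w₀L/6 = (-8)·20/6 = -80/3 kN
  R_B = w₀L/3 = (-8)·20/3 = -160/3 kN
Load 2 — point force P=-19 kN at a=5 m (b=L-a=15):
  R_A = Pb/L = (-19)·15/20 = -57/4 kN
  R_B = Pa/L = (-19)·5/20 = -19/4 kN
Load 3 — uniform load w=8 kN/m over full span:
  R_A = wL/2 = 8·20/2 = 80 kN
  R_B = wL/2 = 8·20/2 = 80 kN
Superposition: R_A = 469/12 kN, R_B = 263/12 kN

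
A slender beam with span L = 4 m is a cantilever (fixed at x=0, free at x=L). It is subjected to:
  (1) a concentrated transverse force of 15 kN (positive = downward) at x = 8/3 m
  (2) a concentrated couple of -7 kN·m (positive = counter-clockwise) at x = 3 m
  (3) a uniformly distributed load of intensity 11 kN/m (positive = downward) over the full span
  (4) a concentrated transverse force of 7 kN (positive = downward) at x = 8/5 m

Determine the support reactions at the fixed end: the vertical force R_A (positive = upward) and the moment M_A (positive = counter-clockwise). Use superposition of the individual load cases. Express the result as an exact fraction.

R_A = 66 kN, M_A = 731/5 kN·m

Load 1 — point force P=15 kN at a=8/3 m (b=L-a=4/3):
  R_A = P = 15 kN
  M_A = Pa = 15·(8/3) = 40 kN·m
Load 2 — applied couple M₀=-7 kN·m at a=3 m (b=L-a=1):
  R_A = 0 kN
  M_A = -M₀ = -(-7) = 7 kN·m
Load 3 — uniform load w=11 kN/m over full span:
  R_A = wL = 11·4 = 44 kN
  M_A = wL²/2 = 11·4²/2 = 88 kN·m
Load 4 — point force P=7 kN at a=8/5 m (b=L-a=12/5):
  R_A = P = 7 kN
  M_A = Pa = 7·(8/5) = 56/5 kN·m
Superposition: R_A = 66 kN, M_A = 731/5 kN·m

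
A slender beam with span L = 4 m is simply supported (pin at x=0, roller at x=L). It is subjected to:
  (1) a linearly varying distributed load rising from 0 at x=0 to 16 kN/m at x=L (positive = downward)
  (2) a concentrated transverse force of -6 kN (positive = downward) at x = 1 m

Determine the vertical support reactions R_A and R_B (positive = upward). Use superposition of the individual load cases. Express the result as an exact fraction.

R_A = 37/6 kN, R_B = 119/6 kN

Load 1 — triangular load w₀=16 kN/m (0→w₀ over full span):
  R_A = w₀L/6 = 16·4/6 = 32/3 kN
  R_B = w₀L/3 = 16·4/3 = 64/3 kN
Load 2 — point force P=-6 kN at a=1 m (b=L-a=3):
  R_A = Pb/L = (-6)·3/4 = -9/2 kN
  R_B = Pa/L = (-6)·1/4 = -3/2 kN
Superposition: R_A = 37/6 kN, R_B = 119/6 kN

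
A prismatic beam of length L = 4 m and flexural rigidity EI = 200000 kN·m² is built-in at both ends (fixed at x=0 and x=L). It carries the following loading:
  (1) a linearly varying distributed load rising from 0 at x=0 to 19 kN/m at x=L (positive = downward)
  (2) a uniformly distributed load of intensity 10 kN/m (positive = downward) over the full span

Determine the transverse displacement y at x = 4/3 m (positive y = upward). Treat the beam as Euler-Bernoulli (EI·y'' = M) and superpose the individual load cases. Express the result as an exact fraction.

Load 1 — triangular load w₀=19 kN/m (0→w₀ over full span):
  y_1 = -w₀x²(L-x)²(x+2L)/(120LEI) = -19·(4/3)²·(4-(4/3))²·((4/3)+2·4)/(120·4·200000) = -266/11390625 m
Load 2 — uniform load w=10 kN/m over full span:
  y_2 = -wx²(L-x)²/(24EI) = -10·(4/3)²·(4-(4/3))²/(24·200000) = -4/151875 m
Superposition: y = Σ y_i = -566/11390625 m ≈ -0.000050 m

y(4/3) = -566/11390625 m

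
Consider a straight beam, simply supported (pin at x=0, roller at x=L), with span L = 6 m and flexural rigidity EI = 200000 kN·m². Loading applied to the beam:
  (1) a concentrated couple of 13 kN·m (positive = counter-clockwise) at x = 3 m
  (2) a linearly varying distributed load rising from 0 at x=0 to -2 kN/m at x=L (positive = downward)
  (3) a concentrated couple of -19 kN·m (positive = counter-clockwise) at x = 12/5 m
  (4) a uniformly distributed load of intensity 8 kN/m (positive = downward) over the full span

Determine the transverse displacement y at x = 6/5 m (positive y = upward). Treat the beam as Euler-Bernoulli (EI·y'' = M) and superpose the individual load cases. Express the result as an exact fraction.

y(6/5) = -2396259/6250000000 m

Load 1 — applied couple M₀=13 kN·m at a=3 m (b=L-a=3):
  y_1 = (M₀x³/(6L)+C₁x)/EI  [x≤a] with C₁=M₀(3b²-L²)/(6L)=-13/4 = (13·(6/5)³/(6·6)+(-13/4)·(6/5))/200000 = -819/50000000 m
Load 2 — triangular load w₀=-2 kN/m (0→w₀ over full span):
  y_2 = -w₀x(7L⁴-10L²x²+3x⁴)/(360LEI) = -(-2)·(6/5)·(7·6⁴-10·6²·(6/5)²+3·(6/5)⁴)/(360·6·200000) = 2322/48828125 m
Load 3 — applied couple M₀=-19 kN·m at a=12/5 m (b=L-a=18/5):
  y_3 = (M₀x³/(6L)+C₁x)/EI  [x≤a] with C₁=M₀(3b²-L²)/(6L)=-38/25 = ((-19)·(6/5)³/(6·6)+(-38/25)·(6/5))/200000 = -171/12500000 m
Load 4 — uniform load w=8 kN/m over full span:
  y_4 = -wx(L³-2Lx²+x³)/(24EI) = -8·(6/5)·(6³-2·6·(6/5)²+(6/5)³)/(24·200000) = -783/1953125 m
Superposition: y = Σ y_i = -2396259/6250000000 m ≈ -0.000383 m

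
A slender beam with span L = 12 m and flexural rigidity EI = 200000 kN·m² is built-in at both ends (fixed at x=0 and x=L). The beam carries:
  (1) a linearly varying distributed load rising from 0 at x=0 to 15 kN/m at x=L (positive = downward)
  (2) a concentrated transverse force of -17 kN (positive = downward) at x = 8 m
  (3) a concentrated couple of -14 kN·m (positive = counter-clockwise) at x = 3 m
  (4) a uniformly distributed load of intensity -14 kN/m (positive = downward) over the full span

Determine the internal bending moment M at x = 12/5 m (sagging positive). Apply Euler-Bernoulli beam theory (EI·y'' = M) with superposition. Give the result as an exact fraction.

M(12/5) = -2761/600 kN·m

Load 1 — triangular load w₀=15 kN/m (0→w₀ over full span):
  M_1 = 3w₀Lx/20 - w₀L²/30 - w₀x³/(6L) = 3·15·12·(12/5)/20 - 15·12²/30 - 15·(12/5)³/(6·12) = -252/25 kN·m
Load 2 — point force P=-17 kN at a=8 m (b=L-a=4):
  M_2 = Pb²(3a+b)x/L³ - Pab²/L²  [x≤a] = (-17)·4²·(3·8+4)·(12/5)/12³ - (-17)·8·4²/12² = 68/15 kN·m
Load 3 — applied couple M₀=-14 kN·m at a=3 m (b=L-a=9):
  M_3 = R_Ax - M_A  [x≤a] with R_A=-21/16, M_A=21/8 = (-21/16)·(12/5) - (21/8) = -231/40 kN·m
Load 4 — uniform load w=-14 kN/m over full span:
  M_4 = wLx/2 - wL²/12 - wx²/2 = (-14)·12·(12/5)/2 - (-14)·12²/12 - (-14)·(12/5)²/2 = 168/25 kN·m
Superposition: M = Σ M_i = -2761/600 kN·m ≈ -4.601667 kN·m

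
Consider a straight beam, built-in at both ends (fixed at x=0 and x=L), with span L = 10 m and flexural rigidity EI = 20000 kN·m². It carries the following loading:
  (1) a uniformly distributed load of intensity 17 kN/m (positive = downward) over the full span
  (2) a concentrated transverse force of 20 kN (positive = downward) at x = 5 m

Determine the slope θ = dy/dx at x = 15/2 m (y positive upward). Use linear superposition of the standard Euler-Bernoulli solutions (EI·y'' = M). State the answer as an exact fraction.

Load 1 — uniform load w=17 kN/m over full span:
  θ_1 = -wx(L-x)(L-2x)/(12EI) = -17·(15/2)·(10-(15/2))·(10-2·(15/2))/(12·20000) = 17/2560 rad
Load 2 — point force P=20 kN at a=5 m (b=L-a=5):
  θ_2 = Pa²(L-x)(2bL-(3b+a)(L-x))/(2L³EI)  [x>a] = 20·5²·(10-(15/2))·(2·5·10-(3·5+5)·(10-(15/2)))/(2·10³·20000) = 1/640 rad
Superposition: θ = Σ θ_i = 21/2560 rad ≈ 0.008203 rad

θ(15/2) = 21/2560 rad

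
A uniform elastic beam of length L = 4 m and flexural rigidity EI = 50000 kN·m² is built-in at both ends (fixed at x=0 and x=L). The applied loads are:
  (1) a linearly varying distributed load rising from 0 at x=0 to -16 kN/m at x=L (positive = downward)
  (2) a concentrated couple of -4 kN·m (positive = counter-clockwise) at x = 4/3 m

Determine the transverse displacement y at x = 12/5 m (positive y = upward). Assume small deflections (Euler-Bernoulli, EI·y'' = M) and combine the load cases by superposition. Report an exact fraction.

Load 1 — triangular load w₀=-16 kN/m (0→w₀ over full span):
  y_1 = -w₀x²(L-x)²(x+2L)/(120LEI) = -(-16)·(12/5)²·(4-(12/5))²·((12/5)+2·4)/(120·4·50000) = 4992/48828125 m
Load 2 — applied couple M₀=-4 kN·m at a=4/3 m (b=L-a=8/3):
  y_2 = (R_Ax³/6 - M_Ax²/2 - M₀(x-a)²/2)/EI  [x>a] with R_A=-4/3, M_A=0 = ((-4/3)·(12/5)³/6 - 0·(12/5)²/2 - (-4)·((12/5)-(4/3))²/2)/50000 = -56/3515625 m
Superposition: y = Σ y_i = 37928/439453125 m ≈ 0.000086 m

y(12/5) = 37928/439453125 m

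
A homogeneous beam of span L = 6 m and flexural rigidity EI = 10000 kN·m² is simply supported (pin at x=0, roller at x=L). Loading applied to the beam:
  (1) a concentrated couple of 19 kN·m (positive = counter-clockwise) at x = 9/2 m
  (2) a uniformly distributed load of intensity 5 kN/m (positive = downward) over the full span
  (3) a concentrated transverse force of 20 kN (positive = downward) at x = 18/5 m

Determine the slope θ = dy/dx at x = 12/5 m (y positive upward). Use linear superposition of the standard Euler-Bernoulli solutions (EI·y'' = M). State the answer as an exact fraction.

θ(12/5) = -14767/4000000 rad

Load 1 — applied couple M₀=19 kN·m at a=9/2 m (b=L-a=3/2):
  θ_1 = (M₀x²/(2L)+C₁)/EI  [x≤a] with C₁=M₀(3b²-L²)/(6L)=-247/16 = (19·(12/5)²/(2·6)+(-247/16))/10000 = -2527/4000000 rad
Load 2 — uniform load w=5 kN/m over full span:
  θ_2 = -w(L³-6Lx²+4x³)/(24EI) = -5·(6³-6·6·(12/5)²+4·(12/5)³)/(24·10000) = -333/250000 rad
Load 3 — point force P=20 kN at a=18/5 m (b=L-a=12/5):
  θ_3 = -Pb(L²-b²-3x²)/(6LEI)  [x≤a] = -20·(12/5)·(6²-(12/5)²-3·(12/5)²)/(6·6·10000) = -27/15625 rad
Superposition: θ = Σ θ_i = -14767/4000000 rad ≈ -0.003692 rad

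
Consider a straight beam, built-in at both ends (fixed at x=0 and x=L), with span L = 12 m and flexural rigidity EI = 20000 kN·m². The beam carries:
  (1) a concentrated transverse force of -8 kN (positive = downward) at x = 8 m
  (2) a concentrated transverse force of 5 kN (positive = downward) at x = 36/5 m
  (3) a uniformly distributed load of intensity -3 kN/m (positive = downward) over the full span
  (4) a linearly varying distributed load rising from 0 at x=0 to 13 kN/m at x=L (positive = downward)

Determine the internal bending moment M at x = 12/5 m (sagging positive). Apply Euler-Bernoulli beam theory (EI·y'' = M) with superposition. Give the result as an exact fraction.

Load 1 — point force P=-8 kN at a=8 m (b=L-a=4):
  M_1 = Pb²(3a+b)x/L³ - Pab²/L²  [x≤a] = (-8)·4²·(3·8+4)·(12/5)/12³ - (-8)·8·4²/12² = 32/15 kN·m
Load 2 — point force P=5 kN at a=36/5 m (b=L-a=24/5):
  M_2 = Pb²(3a+b)x/L³ - Pab²/L²  [x≤a] = 5·(24/5)²·(3·(36/5)+(24/5))·(12/5)/12³ - 5·(36/5)·(24/5)²/12² = -192/125 kN·m
Load 3 — uniform load w=-3 kN/m over full span:
  M_3 = wLx/2 - wL²/12 - wx²/2 = (-3)·12·(12/5)/2 - (-3)·12²/12 - (-3)·(12/5)²/2 = 36/25 kN·m
Load 4 — triangular load w₀=13 kN/m (0→w₀ over full span):
  M_4 = 3w₀Lx/20 - w₀L²/30 - w₀x³/(6L) = 3·13·12·(12/5)/20 - 13·12²/30 - 13·(12/5)³/(6·12) = -1092/125 kN·m
Superposition: M = Σ M_i = -2512/375 kN·m ≈ -6.698667 kN·m

M(12/5) = -2512/375 kN·m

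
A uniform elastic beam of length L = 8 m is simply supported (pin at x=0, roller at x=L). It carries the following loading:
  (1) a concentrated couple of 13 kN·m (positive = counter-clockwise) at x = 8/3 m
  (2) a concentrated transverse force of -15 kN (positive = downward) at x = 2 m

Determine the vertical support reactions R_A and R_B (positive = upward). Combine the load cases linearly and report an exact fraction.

R_A = -77/8 kN, R_B = -43/8 kN

Load 1 — applied couple M₀=13 kN·m at a=8/3 m (b=L-a=16/3):
  R_A = M₀/L = 13/8 kN
  R_B = -M₀/L = -13/8 kN
Load 2 — point force P=-15 kN at a=2 m (b=L-a=6):
  R_A = Pb/L = (-15)·6/8 = -45/4 kN
  R_B = Pa/L = (-15)·2/8 = -15/4 kN
Superposition: R_A = -77/8 kN, R_B = -43/8 kN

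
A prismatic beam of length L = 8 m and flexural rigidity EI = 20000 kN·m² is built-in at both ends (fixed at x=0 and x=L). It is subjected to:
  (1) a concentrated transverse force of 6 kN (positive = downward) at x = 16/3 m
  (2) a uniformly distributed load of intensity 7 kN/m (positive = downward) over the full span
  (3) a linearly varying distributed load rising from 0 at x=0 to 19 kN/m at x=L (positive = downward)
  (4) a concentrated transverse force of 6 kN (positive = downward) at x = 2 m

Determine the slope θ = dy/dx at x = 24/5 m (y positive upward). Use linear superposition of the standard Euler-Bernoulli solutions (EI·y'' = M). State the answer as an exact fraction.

Load 1 — point force P=6 kN at a=16/3 m (b=L-a=8/3):
  θ_1 = -Pb²x(2aL-(3a+b)x)/(2L³EI)  [x≤a] = -6·(8/3)²·(24/5)·(2·(16/3)·8-(3·(16/3)+(8/3))·(24/5))/(2·8³·20000) = 2/46875 rad
Load 2 — uniform load w=7 kN/m over full span:
  θ_2 = -wx(L-x)(L-2x)/(12EI) = -7·(24/5)·(8-(24/5))·(8-2·(24/5))/(12·20000) = 56/78125 rad
Load 3 — triangular load w₀=19 kN/m (0→w₀ over full span):
  θ_3 = -w₀(2x(L-x)(L-2x)(x+2L)+x²(L-x)²)/(120LEI) = -19·(2·(24/5)·(8-(24/5))·(8-2·(24/5))·((24/5)+2·8)+(24/5)²·(8-(24/5))²)/(120·8·20000) = 304/390625 rad
Load 4 — point force P=6 kN at a=2 m (b=L-a=6):
  θ_4 = Pa²(L-x)(2bL-(3b+a)(L-x))/(2L³EI)  [x>a] = 6·2²·(8-(24/5))·(2·6·8-(3·6+2)·(8-(24/5)))/(2·8³·20000) = 3/25000 rad
Superposition: θ = Σ θ_i = 15541/9375000 rad ≈ 0.001658 rad

θ(24/5) = 15541/9375000 rad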